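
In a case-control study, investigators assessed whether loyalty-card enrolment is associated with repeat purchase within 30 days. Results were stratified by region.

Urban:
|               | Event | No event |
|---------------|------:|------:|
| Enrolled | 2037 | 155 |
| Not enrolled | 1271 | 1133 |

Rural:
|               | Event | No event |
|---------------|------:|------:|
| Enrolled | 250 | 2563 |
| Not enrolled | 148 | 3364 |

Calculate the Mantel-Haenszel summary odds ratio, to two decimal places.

6.18

OR_MH = Σ(aᵢdᵢ/nᵢ) / Σ(bᵢcᵢ/nᵢ), where nᵢ is the stratum total.
Stratum 1 (Urban): n = 4596; a·d/n = 2037·1133/4596 = 502.1586; b·c/n = 155·1271/4596 = 42.8644
Stratum 2 (Rural): n = 6325; a·d/n = 250·3364/6325 = 132.9644; b·c/n = 2563·148/6325 = 59.9722
OR_MH = (502.1586 + 132.9644) / (42.8644 + 59.9722) = 635.1230 / 102.8366 = 6.17604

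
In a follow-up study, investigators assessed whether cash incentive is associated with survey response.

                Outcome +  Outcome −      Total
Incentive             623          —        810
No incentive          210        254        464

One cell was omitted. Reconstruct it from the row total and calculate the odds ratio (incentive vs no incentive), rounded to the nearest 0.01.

The missing cell is in the exposed row: 810 − 623 = 187.
So a = 623, b = 187, c = 210, d = 254.
OR = (a·d)/(b·c) = (623 × 254) / (187 × 210) = 158242 / 39270 = 4.02959

4.03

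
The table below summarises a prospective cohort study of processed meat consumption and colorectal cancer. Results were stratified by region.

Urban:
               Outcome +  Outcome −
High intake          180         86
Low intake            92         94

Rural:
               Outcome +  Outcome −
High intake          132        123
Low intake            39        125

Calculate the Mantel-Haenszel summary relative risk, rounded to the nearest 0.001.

1.615

RR_MH = Σ(aᵢ·n₀ᵢ/nᵢ) / Σ(cᵢ·n₁ᵢ/nᵢ), with n₁ᵢ = aᵢ+bᵢ (exposed), n₀ᵢ = cᵢ+dᵢ (unexposed), nᵢ = n₁ᵢ+n₀ᵢ.
Stratum 1 (Urban): n₁ = 266, n₀ = 186, n = 452; a·n₀/n = 180·186/452 = 74.0708; c·n₁/n = 92·266/452 = 54.1416
Stratum 2 (Rural): n₁ = 255, n₀ = 164, n = 419; a·n₀/n = 132·164/419 = 51.6659; c·n₁/n = 39·255/419 = 23.7351
RR_MH = (74.0708 + 51.6659) / (54.1416 + 23.7351) = 125.7367 / 77.8767 = 1.61456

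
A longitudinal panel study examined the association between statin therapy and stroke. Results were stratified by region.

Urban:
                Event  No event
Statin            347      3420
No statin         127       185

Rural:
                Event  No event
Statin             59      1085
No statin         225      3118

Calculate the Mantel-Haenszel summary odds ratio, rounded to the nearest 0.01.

OR_MH = Σ(aᵢdᵢ/nᵢ) / Σ(bᵢcᵢ/nᵢ), where nᵢ is the stratum total.
Stratum 1 (Urban): n = 4079; a·d/n = 347·185/4079 = 15.7379; b·c/n = 3420·127/4079 = 106.4820
Stratum 2 (Rural): n = 4487; a·d/n = 59·3118/4487 = 40.9989; b·c/n = 1085·225/4487 = 54.4072
OR_MH = (15.7379 + 40.9989) / (106.4820 + 54.4072) = 56.7368 / 160.8892 = 0.35265

0.35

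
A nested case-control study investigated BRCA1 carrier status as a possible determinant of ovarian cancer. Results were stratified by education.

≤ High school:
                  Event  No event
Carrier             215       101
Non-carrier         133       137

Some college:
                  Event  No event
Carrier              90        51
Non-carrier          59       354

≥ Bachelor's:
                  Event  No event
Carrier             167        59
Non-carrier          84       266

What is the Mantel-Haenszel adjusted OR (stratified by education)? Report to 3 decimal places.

OR_MH = Σ(aᵢdᵢ/nᵢ) / Σ(bᵢcᵢ/nᵢ), where nᵢ is the stratum total.
Stratum 1 (≤ High school): n = 586; a·d/n = 215·137/586 = 50.2645; b·c/n = 101·133/586 = 22.9232
Stratum 2 (Some college): n = 554; a·d/n = 90·354/554 = 57.5090; b·c/n = 51·59/554 = 5.4314
Stratum 3 (≥ Bachelor's): n = 576; a·d/n = 167·266/576 = 77.1215; b·c/n = 59·84/576 = 8.6042
OR_MH = (50.2645 + 57.5090 + 77.1215) / (22.9232 + 5.4314 + 8.6042) = 184.8951 / 36.9588 = 5.00274

5.003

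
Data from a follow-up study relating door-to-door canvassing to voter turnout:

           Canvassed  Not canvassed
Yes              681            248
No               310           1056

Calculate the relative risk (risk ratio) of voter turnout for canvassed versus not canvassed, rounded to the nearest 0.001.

3.613

Reading the table with exposure as columns: a = 681 (Canvassed, case), b = 310 (Canvassed, non-case), c = 248 (Not canvassed, case), d = 1056.
Risk in exposed = 681/991 = 0.68718; risk in unexposed = 248/1304 = 0.19018.
RR = 0.68718 / 0.19018 = 3.61326
The risk among the exposed is 3.61 times that among the unexposed.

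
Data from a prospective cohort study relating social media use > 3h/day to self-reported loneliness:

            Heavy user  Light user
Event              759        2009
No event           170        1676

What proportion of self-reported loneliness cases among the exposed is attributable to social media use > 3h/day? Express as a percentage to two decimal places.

33.27

Reading the table with exposure as columns: a = 759 (Heavy user, case), b = 170 (Heavy user, non-case), c = 2009 (Light user, case), d = 1676.
Risk in exposed = 759/929 = 0.81701; risk in unexposed = 2009/3685 = 0.54518.
RR = 0.81701/0.54518 = 1.49859
AR% = (RR − 1)/RR × 100 = (1.49859 − 1)/1.49859 × 100 = 33.2707%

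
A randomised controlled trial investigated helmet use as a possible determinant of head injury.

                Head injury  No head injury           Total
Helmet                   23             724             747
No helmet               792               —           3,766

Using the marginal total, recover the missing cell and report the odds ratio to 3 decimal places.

0.119

The missing cell is in the unexposed row: 3766 − 792 = 2974.
So a = 23, b = 724, c = 792, d = 2974.
OR = (a·d)/(b·c) = (23 × 2974) / (724 × 792) = 68402 / 573408 = 0.11929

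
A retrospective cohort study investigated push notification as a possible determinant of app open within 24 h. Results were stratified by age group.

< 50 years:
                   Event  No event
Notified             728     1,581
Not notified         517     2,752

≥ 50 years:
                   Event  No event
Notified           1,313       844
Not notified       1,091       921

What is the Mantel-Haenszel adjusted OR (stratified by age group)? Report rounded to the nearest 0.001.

OR_MH = Σ(aᵢdᵢ/nᵢ) / Σ(bᵢcᵢ/nᵢ), where nᵢ is the stratum total.
Stratum 1 (< 50 years): n = 5578; a·d/n = 728·2752/5578 = 359.1710; b·c/n = 1581·517/5578 = 146.5359
Stratum 2 (≥ 50 years): n = 4169; a·d/n = 1313·921/4169 = 290.0631; b·c/n = 844·1091/4169 = 220.8693
OR_MH = (359.1710 + 290.0631) / (146.5359 + 220.8693) = 649.2341 / 367.4051 = 1.76708

1.767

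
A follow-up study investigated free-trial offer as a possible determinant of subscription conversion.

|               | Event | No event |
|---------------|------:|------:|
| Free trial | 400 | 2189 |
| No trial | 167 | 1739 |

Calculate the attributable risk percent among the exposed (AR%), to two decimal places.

43.29

Cells: a = 400, b = 2189, c = 167, d = 1739.
Risk in exposed = 400/2589 = 0.15450; risk in unexposed = 167/1906 = 0.08762.
RR = 0.15450/0.08762 = 1.76333
AR% = (RR − 1)/RR × 100 = (1.76333 − 1)/1.76333 × 100 = 43.2892%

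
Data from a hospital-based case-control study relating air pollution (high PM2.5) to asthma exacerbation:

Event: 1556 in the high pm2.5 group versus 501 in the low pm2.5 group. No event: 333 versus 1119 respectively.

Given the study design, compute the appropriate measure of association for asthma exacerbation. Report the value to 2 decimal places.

10.44

From the description: a = 1556, b = 333, c = 501, d = 1119.
This is a hospital-based case-control study: participants were sampled on outcome status, so risks in the source population cannot be estimated directly — relative risk is not valid here. The odds ratio is the appropriate measure.
OR = (a·d)/(b·c) = (1556 × 1119) / (333 × 501) = 1741164 / 166833 = 10.43657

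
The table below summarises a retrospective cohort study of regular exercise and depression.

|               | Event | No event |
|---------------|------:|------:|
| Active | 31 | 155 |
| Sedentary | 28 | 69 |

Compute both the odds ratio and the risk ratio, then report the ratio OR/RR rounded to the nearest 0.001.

Cells: a = 31, b = 155, c = 28, d = 69.
OR = (31·69)/(155·28) = 2139/4340 = 0.49286
Risk in exposed = 31/186 = 0.16667; risk in unexposed = 28/97 = 0.28866; RR = 0.57738
OR/RR = 0.49286 / 0.57738 = 0.85361
The outcome is not rare, so the OR lies further from 1 than the RR.

0.854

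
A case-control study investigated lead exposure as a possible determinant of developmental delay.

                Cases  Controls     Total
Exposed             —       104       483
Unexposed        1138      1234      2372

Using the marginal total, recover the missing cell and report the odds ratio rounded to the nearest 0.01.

3.95

The missing cell is in the exposed row: 483 − 104 = 379.
So a = 379, b = 104, c = 1138, d = 1234.
OR = (a·d)/(b·c) = (379 × 1234) / (104 × 1138) = 467686 / 118352 = 3.95165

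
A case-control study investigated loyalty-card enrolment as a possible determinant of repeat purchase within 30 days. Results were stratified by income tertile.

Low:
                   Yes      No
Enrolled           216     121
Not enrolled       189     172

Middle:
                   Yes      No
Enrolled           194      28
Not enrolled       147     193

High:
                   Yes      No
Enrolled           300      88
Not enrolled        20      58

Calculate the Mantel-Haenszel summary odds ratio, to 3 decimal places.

OR_MH = Σ(aᵢdᵢ/nᵢ) / Σ(bᵢcᵢ/nᵢ), where nᵢ is the stratum total.
Stratum 1 (Low): n = 698; a·d/n = 216·172/698 = 53.2264; b·c/n = 121·189/698 = 32.7636
Stratum 2 (Middle): n = 562; a·d/n = 194·193/562 = 66.6228; b·c/n = 28·147/562 = 7.3238
Stratum 3 (High): n = 466; a·d/n = 300·58/466 = 37.3391; b·c/n = 88·20/466 = 3.7768
OR_MH = (53.2264 + 66.6228 + 37.3391) / (32.7636 + 7.3238 + 3.7768) = 157.1882 / 43.8643 = 3.58351

3.584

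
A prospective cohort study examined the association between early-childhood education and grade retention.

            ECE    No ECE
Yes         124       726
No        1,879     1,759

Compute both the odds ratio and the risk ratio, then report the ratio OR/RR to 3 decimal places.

Reading the table with exposure as columns: a = 124 (ECE, case), b = 1879 (ECE, non-case), c = 726 (No ECE, case), d = 1759.
OR = (124·1759)/(1879·726) = 218116/1364154 = 0.15989
Risk in exposed = 124/2003 = 0.06191; risk in unexposed = 726/2485 = 0.29215; RR = 0.21190
OR/RR = 0.15989 / 0.21190 = 0.75456
The outcome is not rare, so the OR lies further from 1 than the RR.

0.755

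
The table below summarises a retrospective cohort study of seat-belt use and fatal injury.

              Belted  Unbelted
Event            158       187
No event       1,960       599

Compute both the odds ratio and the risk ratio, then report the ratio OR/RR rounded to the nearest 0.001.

Reading the table with exposure as columns: a = 158 (Belted, case), b = 1960 (Belted, non-case), c = 187 (Unbelted, case), d = 599.
OR = (158·599)/(1960·187) = 94642/366520 = 0.25822
Risk in exposed = 158/2118 = 0.07460; risk in unexposed = 187/786 = 0.23791; RR = 0.31355
OR/RR = 0.25822 / 0.31355 = 0.82352
The outcome is not rare, so the OR lies further from 1 than the RR.

0.824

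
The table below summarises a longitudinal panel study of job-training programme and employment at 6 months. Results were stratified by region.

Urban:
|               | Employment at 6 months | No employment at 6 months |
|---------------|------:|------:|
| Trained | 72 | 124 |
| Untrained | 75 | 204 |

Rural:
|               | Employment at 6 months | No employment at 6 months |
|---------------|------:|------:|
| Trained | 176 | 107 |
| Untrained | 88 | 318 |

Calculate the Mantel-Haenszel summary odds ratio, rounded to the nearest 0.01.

3.37

OR_MH = Σ(aᵢdᵢ/nᵢ) / Σ(bᵢcᵢ/nᵢ), where nᵢ is the stratum total.
Stratum 1 (Urban): n = 475; a·d/n = 72·204/475 = 30.9221; b·c/n = 124·75/475 = 19.5789
Stratum 2 (Rural): n = 689; a·d/n = 176·318/689 = 81.2308; b·c/n = 107·88/689 = 13.6662
OR_MH = (30.9221 + 81.2308) / (19.5789 + 13.6662) = 112.1529 / 33.2451 = 3.37351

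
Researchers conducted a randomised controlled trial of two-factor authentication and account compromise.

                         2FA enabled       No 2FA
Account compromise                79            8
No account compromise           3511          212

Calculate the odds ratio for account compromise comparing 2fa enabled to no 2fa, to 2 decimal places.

Reading the table with exposure as columns: a = 79 (2FA enabled, case), b = 3511 (2FA enabled, non-case), c = 8 (No 2FA, case), d = 212.
OR = (a·d)/(b·c) = (79 × 212) / (3511 × 8) = 16748 / 28088 = 0.59627
Exposure is associated with lower odds of account compromise (OR = 0.60 < 1).

0.60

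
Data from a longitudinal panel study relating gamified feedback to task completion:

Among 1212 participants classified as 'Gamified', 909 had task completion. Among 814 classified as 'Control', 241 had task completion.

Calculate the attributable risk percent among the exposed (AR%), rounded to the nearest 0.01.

From the description: a = 909, b = 303, c = 241, d = 573.
Risk in exposed = 909/1212 = 0.75000; risk in unexposed = 241/814 = 0.29607.
RR = 0.75000/0.29607 = 2.53320
AR% = (RR − 1)/RR × 100 = (2.53320 − 1)/2.53320 × 100 = 60.5242%

60.52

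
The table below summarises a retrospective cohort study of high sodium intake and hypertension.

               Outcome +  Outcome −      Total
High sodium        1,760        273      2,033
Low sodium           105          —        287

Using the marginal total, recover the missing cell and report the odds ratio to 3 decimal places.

11.175

The missing cell is in the unexposed row: 287 − 105 = 182.
So a = 1760, b = 273, c = 105, d = 182.
OR = (a·d)/(b·c) = (1760 × 182) / (273 × 105) = 320320 / 28665 = 11.17460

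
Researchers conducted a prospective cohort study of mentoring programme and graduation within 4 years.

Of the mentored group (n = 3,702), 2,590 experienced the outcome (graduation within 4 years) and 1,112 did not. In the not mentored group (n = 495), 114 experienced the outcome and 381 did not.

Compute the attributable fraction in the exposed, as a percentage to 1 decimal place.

67.1

From the description: a = 2590, b = 1112, c = 114, d = 381.
Risk in exposed = 2590/3702 = 0.69962; risk in unexposed = 114/495 = 0.23030.
RR = 0.69962/0.23030 = 3.03783
AR% = (RR − 1)/RR × 100 = (3.03783 − 1)/3.03783 × 100 = 67.0818%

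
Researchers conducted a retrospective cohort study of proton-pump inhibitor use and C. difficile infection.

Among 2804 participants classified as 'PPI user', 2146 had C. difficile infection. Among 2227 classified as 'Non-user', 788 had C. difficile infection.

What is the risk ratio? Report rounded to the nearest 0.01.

2.16

From the description: a = 2146, b = 658, c = 788, d = 1439.
Risk in exposed = 2146/2804 = 0.76534; risk in unexposed = 788/2227 = 0.35384.
RR = 0.76534 / 0.35384 = 2.16295
The risk among the exposed is 2.16 times that among the unexposed.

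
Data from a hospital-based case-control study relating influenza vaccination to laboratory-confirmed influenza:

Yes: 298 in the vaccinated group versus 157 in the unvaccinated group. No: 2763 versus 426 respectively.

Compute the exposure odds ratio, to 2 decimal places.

0.29

From the description: a = 298, b = 2763, c = 157, d = 426.
OR = (a·d)/(b·c) = (298 × 426) / (2763 × 157) = 126948 / 433791 = 0.29265
Exposure is associated with lower odds of laboratory-confirmed influenza (OR = 0.29 < 1).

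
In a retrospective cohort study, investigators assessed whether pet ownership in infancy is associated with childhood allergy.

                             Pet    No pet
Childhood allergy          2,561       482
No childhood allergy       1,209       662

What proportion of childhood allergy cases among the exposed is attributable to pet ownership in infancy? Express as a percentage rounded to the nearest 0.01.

Reading the table with exposure as columns: a = 2561 (Pet, case), b = 1209 (Pet, non-case), c = 482 (No pet, case), d = 662.
Risk in exposed = 2561/3770 = 0.67931; risk in unexposed = 482/1144 = 0.42133.
RR = 0.67931/0.42133 = 1.61231
AR% = (RR − 1)/RR × 100 = (1.61231 − 1)/1.61231 × 100 = 37.9770%

37.98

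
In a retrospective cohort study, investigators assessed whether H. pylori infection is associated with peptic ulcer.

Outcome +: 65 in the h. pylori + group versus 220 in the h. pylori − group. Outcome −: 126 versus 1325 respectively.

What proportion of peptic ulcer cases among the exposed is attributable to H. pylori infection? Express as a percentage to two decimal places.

58.16

From the description: a = 65, b = 126, c = 220, d = 1325.
Risk in exposed = 65/191 = 0.34031; risk in unexposed = 220/1545 = 0.14239.
RR = 0.34031/0.14239 = 2.38993
AR% = (RR − 1)/RR × 100 = (2.38993 − 1)/2.38993 × 100 = 58.1578%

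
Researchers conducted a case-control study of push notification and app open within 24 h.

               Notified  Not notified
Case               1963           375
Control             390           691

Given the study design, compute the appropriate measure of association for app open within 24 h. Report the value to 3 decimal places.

9.275

Reading the table with exposure as columns: a = 1963 (Notified, case), b = 390 (Notified, non-case), c = 375 (Not notified, case), d = 691.
This is a case-control study: participants were sampled on outcome status, so risks in the source population cannot be estimated directly — relative risk is not valid here. The odds ratio is the appropriate measure.
OR = (a·d)/(b·c) = (1963 × 691) / (390 × 375) = 1356433 / 146250 = 9.27476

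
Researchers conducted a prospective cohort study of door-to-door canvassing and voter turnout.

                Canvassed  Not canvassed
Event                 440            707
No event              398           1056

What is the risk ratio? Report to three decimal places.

1.309

Reading the table with exposure as columns: a = 440 (Canvassed, case), b = 398 (Canvassed, non-case), c = 707 (Not canvassed, case), d = 1056.
Risk in exposed = 440/838 = 0.52506; risk in unexposed = 707/1763 = 0.40102.
RR = 0.52506 / 0.40102 = 1.30931
The risk among the exposed is 1.31 times that among the unexposed.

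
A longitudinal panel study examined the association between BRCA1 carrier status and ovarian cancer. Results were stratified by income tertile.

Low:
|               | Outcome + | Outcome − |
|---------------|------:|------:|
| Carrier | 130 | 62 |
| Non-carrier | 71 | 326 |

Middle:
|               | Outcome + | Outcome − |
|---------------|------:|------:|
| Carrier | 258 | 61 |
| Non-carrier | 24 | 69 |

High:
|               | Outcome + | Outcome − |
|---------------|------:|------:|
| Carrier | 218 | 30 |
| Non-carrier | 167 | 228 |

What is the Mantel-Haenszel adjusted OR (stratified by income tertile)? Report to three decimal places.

OR_MH = Σ(aᵢdᵢ/nᵢ) / Σ(bᵢcᵢ/nᵢ), where nᵢ is the stratum total.
Stratum 1 (Low): n = 589; a·d/n = 130·326/589 = 71.9525; b·c/n = 62·71/589 = 7.4737
Stratum 2 (Middle): n = 412; a·d/n = 258·69/412 = 43.2087; b·c/n = 61·24/412 = 3.5534
Stratum 3 (High): n = 643; a·d/n = 218·228/643 = 77.3002; b·c/n = 30·167/643 = 7.7916
OR_MH = (71.9525 + 43.2087 + 77.3002) / (7.4737 + 3.5534 + 7.7916) = 192.4614 / 18.8187 = 10.22714

10.227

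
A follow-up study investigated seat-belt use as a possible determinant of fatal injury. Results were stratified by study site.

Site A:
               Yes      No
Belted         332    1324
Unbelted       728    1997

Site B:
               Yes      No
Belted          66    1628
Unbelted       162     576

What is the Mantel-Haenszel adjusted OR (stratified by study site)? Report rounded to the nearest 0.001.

OR_MH = Σ(aᵢdᵢ/nᵢ) / Σ(bᵢcᵢ/nᵢ), where nᵢ is the stratum total.
Stratum 1 (Site A): n = 4381; a·d/n = 332·1997/4381 = 151.3362; b·c/n = 1324·728/4381 = 220.0119
Stratum 2 (Site B): n = 2432; a·d/n = 66·576/2432 = 15.6316; b·c/n = 1628·162/2432 = 108.4441
OR_MH = (151.3362 + 15.6316) / (220.0119 + 108.4441) = 166.9678 / 328.4559 = 0.50834

0.508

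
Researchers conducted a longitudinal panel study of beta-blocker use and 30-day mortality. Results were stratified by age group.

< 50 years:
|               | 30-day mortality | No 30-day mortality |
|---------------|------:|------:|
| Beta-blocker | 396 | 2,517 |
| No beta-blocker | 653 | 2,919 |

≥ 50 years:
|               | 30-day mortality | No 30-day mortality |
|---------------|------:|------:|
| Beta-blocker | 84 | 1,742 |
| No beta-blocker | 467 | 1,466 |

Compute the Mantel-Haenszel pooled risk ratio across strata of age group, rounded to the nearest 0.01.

RR_MH = Σ(aᵢ·n₀ᵢ/nᵢ) / Σ(cᵢ·n₁ᵢ/nᵢ), with n₁ᵢ = aᵢ+bᵢ (exposed), n₀ᵢ = cᵢ+dᵢ (unexposed), nᵢ = n₁ᵢ+n₀ᵢ.
Stratum 1 (< 50 years): n₁ = 2913, n₀ = 3572, n = 6485; a·n₀/n = 396·3572/6485 = 218.1206; c·n₁/n = 653·2913/6485 = 293.3214
Stratum 2 (≥ 50 years): n₁ = 1826, n₀ = 1933, n = 3759; a·n₀/n = 84·1933/3759 = 43.1955; c·n₁/n = 467·1826/3759 = 226.8534
RR_MH = (218.1206 + 43.1955) / (293.3214 + 226.8534) = 261.3161 / 520.1748 = 0.50236

0.50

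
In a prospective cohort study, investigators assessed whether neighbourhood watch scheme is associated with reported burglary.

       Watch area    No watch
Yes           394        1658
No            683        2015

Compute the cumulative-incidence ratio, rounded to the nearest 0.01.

0.81

Reading the table with exposure as columns: a = 394 (Watch area, case), b = 683 (Watch area, non-case), c = 1658 (No watch, case), d = 2015.
Risk in exposed = 394/1077 = 0.36583; risk in unexposed = 1658/3673 = 0.45140.
RR = 0.36583 / 0.45140 = 0.81043
The risk is 19% lower among the exposed than among the unexposed.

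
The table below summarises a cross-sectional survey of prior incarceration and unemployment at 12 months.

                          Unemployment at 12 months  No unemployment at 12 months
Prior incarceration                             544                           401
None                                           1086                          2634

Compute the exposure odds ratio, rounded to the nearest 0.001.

Cells: a = 544, b = 401, c = 1086, d = 2634.
OR = (a·d)/(b·c) = (544 × 2634) / (401 × 1086) = 1432896 / 435486 = 3.29034
The odds of unemployment at 12 months are about 3.29 times as high in the prior incarceration group.

3.290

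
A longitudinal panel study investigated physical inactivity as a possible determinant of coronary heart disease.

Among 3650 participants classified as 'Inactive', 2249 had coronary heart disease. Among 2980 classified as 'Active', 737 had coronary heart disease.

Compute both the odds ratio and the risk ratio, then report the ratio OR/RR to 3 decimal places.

From the description: a = 2249, b = 1401, c = 737, d = 2243.
OR = (2249·2243)/(1401·737) = 5044507/1032537 = 4.88555
Risk in exposed = 2249/3650 = 0.61616; risk in unexposed = 737/2980 = 0.24732; RR = 2.49141
OR/RR = 4.88555 / 2.49141 = 1.96096
The outcome is not rare, so the OR lies further from 1 than the RR.

1.961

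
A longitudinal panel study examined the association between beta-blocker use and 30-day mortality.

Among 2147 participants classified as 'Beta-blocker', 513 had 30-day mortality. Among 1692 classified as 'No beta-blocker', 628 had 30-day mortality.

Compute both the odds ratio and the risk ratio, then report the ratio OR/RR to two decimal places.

0.83

From the description: a = 513, b = 1634, c = 628, d = 1064.
OR = (513·1064)/(1634·628) = 545832/1026152 = 0.53192
Risk in exposed = 513/2147 = 0.23894; risk in unexposed = 628/1692 = 0.37116; RR = 0.64376
OR/RR = 0.53192 / 0.64376 = 0.82627
The outcome is not rare, so the OR lies further from 1 than the RR.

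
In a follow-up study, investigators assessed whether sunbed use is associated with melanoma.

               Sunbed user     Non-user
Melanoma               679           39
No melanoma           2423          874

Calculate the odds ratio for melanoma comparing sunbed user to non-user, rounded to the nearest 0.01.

Reading the table with exposure as columns: a = 679 (Sunbed user, case), b = 2423 (Sunbed user, non-case), c = 39 (Non-user, case), d = 874.
OR = (a·d)/(b·c) = (679 × 874) / (2423 × 39) = 593446 / 94497 = 6.28005
The odds of melanoma are about 6.28 times as high in the sunbed user group.

6.28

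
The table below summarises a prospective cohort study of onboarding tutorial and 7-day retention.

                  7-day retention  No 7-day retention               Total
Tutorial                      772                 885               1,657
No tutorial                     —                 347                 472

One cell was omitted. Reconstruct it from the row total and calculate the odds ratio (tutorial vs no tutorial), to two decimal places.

The missing cell is in the unexposed row: 472 − 347 = 125.
So a = 772, b = 885, c = 125, d = 347.
OR = (a·d)/(b·c) = (772 × 347) / (885 × 125) = 267884 / 110625 = 2.42155

2.42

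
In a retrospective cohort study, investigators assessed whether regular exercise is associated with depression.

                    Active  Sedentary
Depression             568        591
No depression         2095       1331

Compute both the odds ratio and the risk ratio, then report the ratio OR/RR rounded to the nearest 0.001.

Reading the table with exposure as columns: a = 568 (Active, case), b = 2095 (Active, non-case), c = 591 (Sedentary, case), d = 1331.
OR = (568·1331)/(2095·591) = 756008/1238145 = 0.61060
Risk in exposed = 568/2663 = 0.21329; risk in unexposed = 591/1922 = 0.30749; RR = 0.69365
OR/RR = 0.61060 / 0.69365 = 0.88026
The outcome is not rare, so the OR lies further from 1 than the RR.

0.880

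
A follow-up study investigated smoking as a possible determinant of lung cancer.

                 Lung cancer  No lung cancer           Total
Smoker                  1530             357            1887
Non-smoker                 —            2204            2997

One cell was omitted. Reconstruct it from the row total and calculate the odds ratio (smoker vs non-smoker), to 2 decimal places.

11.91

The missing cell is in the unexposed row: 2997 − 2204 = 793.
So a = 1530, b = 357, c = 793, d = 2204.
OR = (a·d)/(b·c) = (1530 × 2204) / (357 × 793) = 3372120 / 283101 = 11.91137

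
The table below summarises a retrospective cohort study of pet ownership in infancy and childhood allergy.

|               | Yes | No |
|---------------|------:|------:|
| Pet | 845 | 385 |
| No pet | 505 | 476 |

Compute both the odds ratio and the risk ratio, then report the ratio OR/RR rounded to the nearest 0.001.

Cells: a = 845, b = 385, c = 505, d = 476.
OR = (845·476)/(385·505) = 402220/194425 = 2.06877
Risk in exposed = 845/1230 = 0.68699; risk in unexposed = 505/981 = 0.51478; RR = 1.33453
OR/RR = 2.06877 / 1.33453 = 1.55018
The outcome is not rare, so the OR lies further from 1 than the RR.

1.550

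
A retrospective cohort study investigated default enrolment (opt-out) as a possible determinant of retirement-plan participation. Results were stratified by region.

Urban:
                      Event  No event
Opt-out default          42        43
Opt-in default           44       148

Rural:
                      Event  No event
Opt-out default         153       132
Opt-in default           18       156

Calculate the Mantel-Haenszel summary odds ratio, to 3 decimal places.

OR_MH = Σ(aᵢdᵢ/nᵢ) / Σ(bᵢcᵢ/nᵢ), where nᵢ is the stratum total.
Stratum 1 (Urban): n = 277; a·d/n = 42·148/277 = 22.4404; b·c/n = 43·44/277 = 6.8303
Stratum 2 (Rural): n = 459; a·d/n = 153·156/459 = 52.0000; b·c/n = 132·18/459 = 5.1765
OR_MH = (22.4404 + 52.0000) / (6.8303 + 5.1765) = 74.4404 / 12.0068 = 6.19986

6.200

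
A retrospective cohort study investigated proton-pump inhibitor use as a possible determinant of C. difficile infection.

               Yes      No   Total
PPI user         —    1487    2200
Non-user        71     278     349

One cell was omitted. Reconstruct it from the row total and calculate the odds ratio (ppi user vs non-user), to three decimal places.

The missing cell is in the exposed row: 2200 − 1487 = 713.
So a = 713, b = 1487, c = 71, d = 278.
OR = (a·d)/(b·c) = (713 × 278) / (1487 × 71) = 198214 / 105577 = 1.87744

1.877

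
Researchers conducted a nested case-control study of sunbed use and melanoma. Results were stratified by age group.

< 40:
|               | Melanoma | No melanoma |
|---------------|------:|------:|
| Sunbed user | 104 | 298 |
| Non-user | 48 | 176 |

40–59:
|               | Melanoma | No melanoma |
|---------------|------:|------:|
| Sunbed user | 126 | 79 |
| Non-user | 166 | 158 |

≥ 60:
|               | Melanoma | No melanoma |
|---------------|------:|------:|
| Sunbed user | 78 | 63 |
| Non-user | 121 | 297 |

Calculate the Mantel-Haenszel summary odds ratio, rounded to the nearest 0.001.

1.768

OR_MH = Σ(aᵢdᵢ/nᵢ) / Σ(bᵢcᵢ/nᵢ), where nᵢ is the stratum total.
Stratum 1 (< 40): n = 626; a·d/n = 104·176/626 = 29.2396; b·c/n = 298·48/626 = 22.8498
Stratum 2 (40–59): n = 529; a·d/n = 126·158/529 = 37.6333; b·c/n = 79·166/529 = 24.7902
Stratum 3 (≥ 60): n = 559; a·d/n = 78·297/559 = 41.4419; b·c/n = 63·121/559 = 13.6369
OR_MH = (29.2396 + 37.6333 + 41.4419) / (22.8498 + 24.7902 + 13.6369) = 108.3147 / 61.2769 = 1.76763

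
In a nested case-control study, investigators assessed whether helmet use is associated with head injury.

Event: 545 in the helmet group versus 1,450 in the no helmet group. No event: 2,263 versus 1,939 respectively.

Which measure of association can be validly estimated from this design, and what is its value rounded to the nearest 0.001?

From the description: a = 545, b = 2263, c = 1450, d = 1939.
This is a nested case-control study: participants were sampled on outcome status, so risks in the source population cannot be estimated directly — relative risk is not valid here. The odds ratio is the appropriate measure.
OR = (a·d)/(b·c) = (545 × 1939) / (2263 × 1450) = 1056755 / 3281350 = 0.32205

0.322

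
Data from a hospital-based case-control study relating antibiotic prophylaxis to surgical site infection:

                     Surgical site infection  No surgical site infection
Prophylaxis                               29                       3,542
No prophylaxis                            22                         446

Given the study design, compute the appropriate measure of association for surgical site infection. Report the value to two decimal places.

0.17

Cells: a = 29, b = 3542, c = 22, d = 446.
This is a hospital-based case-control study: participants were sampled on outcome status, so risks in the source population cannot be estimated directly — relative risk is not valid here. The odds ratio is the appropriate measure.
OR = (a·d)/(b·c) = (29 × 446) / (3542 × 22) = 12934 / 77924 = 0.16598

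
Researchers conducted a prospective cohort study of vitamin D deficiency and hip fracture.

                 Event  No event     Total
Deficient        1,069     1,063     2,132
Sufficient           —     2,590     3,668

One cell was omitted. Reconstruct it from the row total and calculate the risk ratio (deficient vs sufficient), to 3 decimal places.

The missing cell is in the unexposed row: 3668 − 2590 = 1078.
So a = 1069, b = 1063, c = 1078, d = 2590.
RR = [a/(a+b)] / [c/(c+d)] = (1069/2132) / (1078/3668) = 0.50141/0.29389 = 1.70609

1.706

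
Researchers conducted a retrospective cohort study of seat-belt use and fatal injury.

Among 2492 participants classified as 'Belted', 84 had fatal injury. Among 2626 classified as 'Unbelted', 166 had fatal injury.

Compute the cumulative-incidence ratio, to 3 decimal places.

From the description: a = 84, b = 2408, c = 166, d = 2460.
Risk in exposed = 84/2492 = 0.03371; risk in unexposed = 166/2626 = 0.06321.
RR = 0.03371 / 0.06321 = 0.53323
The risk is 47% lower among the exposed than among the unexposed.

0.533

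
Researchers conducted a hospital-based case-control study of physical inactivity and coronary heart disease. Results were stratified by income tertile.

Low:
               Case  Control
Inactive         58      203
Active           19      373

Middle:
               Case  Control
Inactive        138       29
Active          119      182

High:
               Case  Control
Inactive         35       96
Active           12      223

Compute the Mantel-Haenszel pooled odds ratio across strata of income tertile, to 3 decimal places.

OR_MH = Σ(aᵢdᵢ/nᵢ) / Σ(bᵢcᵢ/nᵢ), where nᵢ is the stratum total.
Stratum 1 (Low): n = 653; a·d/n = 58·373/653 = 33.1302; b·c/n = 203·19/653 = 5.9066
Stratum 2 (Middle): n = 468; a·d/n = 138·182/468 = 53.6667; b·c/n = 29·119/468 = 7.3739
Stratum 3 (High): n = 366; a·d/n = 35·223/366 = 21.3251; b·c/n = 96·12/366 = 3.1475
OR_MH = (33.1302 + 53.6667 + 21.3251) / (5.9066 + 7.3739 + 3.1475) = 108.1220 / 16.4281 = 6.58154

6.582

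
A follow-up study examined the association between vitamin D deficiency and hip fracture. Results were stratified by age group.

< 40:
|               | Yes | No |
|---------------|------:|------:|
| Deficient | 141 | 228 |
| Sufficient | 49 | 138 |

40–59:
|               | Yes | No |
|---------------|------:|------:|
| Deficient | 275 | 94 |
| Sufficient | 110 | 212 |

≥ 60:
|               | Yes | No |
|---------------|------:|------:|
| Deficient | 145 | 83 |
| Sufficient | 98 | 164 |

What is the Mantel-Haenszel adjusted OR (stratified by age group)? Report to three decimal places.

OR_MH = Σ(aᵢdᵢ/nᵢ) / Σ(bᵢcᵢ/nᵢ), where nᵢ is the stratum total.
Stratum 1 (< 40): n = 556; a·d/n = 141·138/556 = 34.9964; b·c/n = 228·49/556 = 20.0935
Stratum 2 (40–59): n = 691; a·d/n = 275·212/691 = 84.3705; b·c/n = 94·110/691 = 14.9638
Stratum 3 (≥ 60): n = 490; a·d/n = 145·164/490 = 48.5306; b·c/n = 83·98/490 = 16.6000
OR_MH = (34.9964 + 84.3705 + 48.5306) / (20.0935 + 14.9638 + 16.6000) = 167.8975 / 51.6573 = 3.25022

3.250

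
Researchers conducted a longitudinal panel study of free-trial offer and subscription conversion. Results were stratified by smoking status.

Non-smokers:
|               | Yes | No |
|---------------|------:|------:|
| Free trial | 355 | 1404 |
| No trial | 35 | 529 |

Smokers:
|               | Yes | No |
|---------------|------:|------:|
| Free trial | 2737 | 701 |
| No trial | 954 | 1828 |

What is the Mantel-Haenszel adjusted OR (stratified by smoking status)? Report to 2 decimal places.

OR_MH = Σ(aᵢdᵢ/nᵢ) / Σ(bᵢcᵢ/nᵢ), where nᵢ is the stratum total.
Stratum 1 (Non-smokers): n = 2323; a·d/n = 355·529/2323 = 80.8416; b·c/n = 1404·35/2323 = 21.1537
Stratum 2 (Smokers): n = 6220; a·d/n = 2737·1828/6220 = 804.3788; b·c/n = 701·954/6220 = 107.5167
OR_MH = (80.8416 + 804.3788) / (21.1537 + 107.5167) = 885.2204 / 128.6704 = 6.87975

6.88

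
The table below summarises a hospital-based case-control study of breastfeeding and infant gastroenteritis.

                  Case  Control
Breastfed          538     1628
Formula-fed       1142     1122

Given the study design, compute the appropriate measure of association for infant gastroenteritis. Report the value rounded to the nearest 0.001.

Cells: a = 538, b = 1628, c = 1142, d = 1122.
This is a hospital-based case-control study: participants were sampled on outcome status, so risks in the source population cannot be estimated directly — relative risk is not valid here. The odds ratio is the appropriate measure.
OR = (a·d)/(b·c) = (538 × 1122) / (1628 × 1142) = 603636 / 1859176 = 0.32468

0.325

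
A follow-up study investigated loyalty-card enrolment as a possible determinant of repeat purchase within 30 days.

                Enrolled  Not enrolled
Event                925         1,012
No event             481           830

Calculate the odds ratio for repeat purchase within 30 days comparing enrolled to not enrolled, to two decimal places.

1.58

Reading the table with exposure as columns: a = 925 (Enrolled, case), b = 481 (Enrolled, non-case), c = 1012 (Not enrolled, case), d = 830.
OR = (a·d)/(b·c) = (925 × 830) / (481 × 1012) = 767750 / 486772 = 1.57723
The odds of repeat purchase within 30 days are about 1.58 times as high in the enrolled group.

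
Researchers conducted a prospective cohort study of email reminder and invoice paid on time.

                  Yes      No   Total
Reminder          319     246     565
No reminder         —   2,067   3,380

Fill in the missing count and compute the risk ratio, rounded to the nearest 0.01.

The missing cell is in the unexposed row: 3380 − 2067 = 1313.
So a = 319, b = 246, c = 1313, d = 2067.
RR = [a/(a+b)] / [c/(c+d)] = (319/565) / (1313/3380) = 0.56460/0.38846 = 1.45343

1.45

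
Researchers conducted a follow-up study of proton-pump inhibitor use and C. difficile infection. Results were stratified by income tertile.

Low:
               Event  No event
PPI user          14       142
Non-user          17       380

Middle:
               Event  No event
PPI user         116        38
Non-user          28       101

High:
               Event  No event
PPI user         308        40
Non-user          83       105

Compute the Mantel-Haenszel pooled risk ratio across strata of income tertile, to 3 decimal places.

RR_MH = Σ(aᵢ·n₀ᵢ/nᵢ) / Σ(cᵢ·n₁ᵢ/nᵢ), with n₁ᵢ = aᵢ+bᵢ (exposed), n₀ᵢ = cᵢ+dᵢ (unexposed), nᵢ = n₁ᵢ+n₀ᵢ.
Stratum 1 (Low): n₁ = 156, n₀ = 397, n = 553; a·n₀/n = 14·397/553 = 10.0506; c·n₁/n = 17·156/553 = 4.7957
Stratum 2 (Middle): n₁ = 154, n₀ = 129, n = 283; a·n₀/n = 116·129/283 = 52.8763; c·n₁/n = 28·154/283 = 15.2367
Stratum 3 (High): n₁ = 348, n₀ = 188, n = 536; a·n₀/n = 308·188/536 = 108.0299; c·n₁/n = 83·348/536 = 53.8881
RR_MH = (10.0506 + 52.8763 + 108.0299) / (4.7957 + 15.2367 + 53.8881) = 170.9568 / 73.9205 = 2.31271

2.313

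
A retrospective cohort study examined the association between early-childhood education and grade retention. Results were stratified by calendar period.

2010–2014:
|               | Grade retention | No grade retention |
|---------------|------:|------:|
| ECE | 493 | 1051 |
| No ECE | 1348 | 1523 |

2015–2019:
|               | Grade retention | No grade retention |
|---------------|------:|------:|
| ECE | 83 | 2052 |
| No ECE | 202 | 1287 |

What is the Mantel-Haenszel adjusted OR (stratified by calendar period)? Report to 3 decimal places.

0.458

OR_MH = Σ(aᵢdᵢ/nᵢ) / Σ(bᵢcᵢ/nᵢ), where nᵢ is the stratum total.
Stratum 1 (2010–2014): n = 4415; a·d/n = 493·1523/4415 = 170.0655; b·c/n = 1051·1348/4415 = 320.8942
Stratum 2 (2015–2019): n = 3624; a·d/n = 83·1287/3624 = 29.4760; b·c/n = 2052·202/3624 = 114.3775
OR_MH = (170.0655 + 29.4760) / (320.8942 + 114.3775) = 199.5415 / 435.2717 = 0.45843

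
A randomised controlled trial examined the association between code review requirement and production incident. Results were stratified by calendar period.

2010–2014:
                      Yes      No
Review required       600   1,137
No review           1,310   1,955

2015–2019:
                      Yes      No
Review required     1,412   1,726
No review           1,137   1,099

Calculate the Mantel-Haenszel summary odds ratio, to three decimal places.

0.789

OR_MH = Σ(aᵢdᵢ/nᵢ) / Σ(bᵢcᵢ/nᵢ), where nᵢ is the stratum total.
Stratum 1 (2010–2014): n = 5002; a·d/n = 600·1955/5002 = 234.5062; b·c/n = 1137·1310/5002 = 297.7749
Stratum 2 (2015–2019): n = 5374; a·d/n = 1412·1099/5374 = 288.7585; b·c/n = 1726·1137/5374 = 365.1771
OR_MH = (234.5062 + 288.7585) / (297.7749 + 365.1771) = 523.2647 / 662.9520 = 0.78929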